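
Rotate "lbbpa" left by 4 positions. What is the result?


Input: "lbbpa", rotate left by 4
First 4 characters: "lbbp"
Remaining characters: "a"
Concatenate remaining + first: "a" + "lbbp" = "albbp"

albbp


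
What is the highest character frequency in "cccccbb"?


Input: cccccbb
Character counts:
  'b': 2
  'c': 5
Maximum frequency: 5

5


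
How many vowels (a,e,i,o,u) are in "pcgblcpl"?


Input: pcgblcpl
Checking each character:
  'p' at position 0: consonant
  'c' at position 1: consonant
  'g' at position 2: consonant
  'b' at position 3: consonant
  'l' at position 4: consonant
  'c' at position 5: consonant
  'p' at position 6: consonant
  'l' at position 7: consonant
Total vowels: 0

0


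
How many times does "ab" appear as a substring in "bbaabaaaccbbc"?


Searching for "ab" in "bbaabaaaccbbc"
Scanning each position:
  Position 0: "bb" => no
  Position 1: "ba" => no
  Position 2: "aa" => no
  Position 3: "ab" => MATCH
  Position 4: "ba" => no
  Position 5: "aa" => no
  Position 6: "aa" => no
  Position 7: "ac" => no
  Position 8: "cc" => no
  Position 9: "cb" => no
  Position 10: "bb" => no
  Position 11: "bc" => no
Total occurrences: 1

1


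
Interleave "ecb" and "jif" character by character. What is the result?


Interleaving "ecb" and "jif":
  Position 0: 'e' from first, 'j' from second => "ej"
  Position 1: 'c' from first, 'i' from second => "ci"
  Position 2: 'b' from first, 'f' from second => "bf"
Result: ejcibf

ejcibf


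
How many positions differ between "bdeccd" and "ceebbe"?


Comparing "bdeccd" and "ceebbe" position by position:
  Position 0: 'b' vs 'c' => DIFFER
  Position 1: 'd' vs 'e' => DIFFER
  Position 2: 'e' vs 'e' => same
  Position 3: 'c' vs 'b' => DIFFER
  Position 4: 'c' vs 'b' => DIFFER
  Position 5: 'd' vs 'e' => DIFFER
Positions that differ: 5

5


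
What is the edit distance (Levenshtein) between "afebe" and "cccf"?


Computing edit distance: "afebe" -> "cccf"
DP table:
           c    c    c    f
      0    1    2    3    4
  a   1    1    2    3    4
  f   2    2    2    3    3
  e   3    3    3    3    4
  b   4    4    4    4    4
  e   5    5    5    5    5
Edit distance = dp[5][4] = 5

5


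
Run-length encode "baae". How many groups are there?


Input: baae
Scanning for consecutive runs:
  Group 1: 'b' x 1 (positions 0-0)
  Group 2: 'a' x 2 (positions 1-2)
  Group 3: 'e' x 1 (positions 3-3)
Total groups: 3

3


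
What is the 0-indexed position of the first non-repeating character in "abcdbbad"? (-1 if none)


Input: abcdbbad
Character frequencies:
  'a': 2
  'b': 3
  'c': 1
  'd': 2
Scanning left to right for freq == 1:
  Position 0 ('a'): freq=2, skip
  Position 1 ('b'): freq=3, skip
  Position 2 ('c'): unique! => answer = 2

2


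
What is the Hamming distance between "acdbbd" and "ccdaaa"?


Comparing "acdbbd" and "ccdaaa" position by position:
  Position 0: 'a' vs 'c' => differ
  Position 1: 'c' vs 'c' => same
  Position 2: 'd' vs 'd' => same
  Position 3: 'b' vs 'a' => differ
  Position 4: 'b' vs 'a' => differ
  Position 5: 'd' vs 'a' => differ
Total differences (Hamming distance): 4

4


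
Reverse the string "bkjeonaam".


Input: bkjeonaam
Reading characters right to left:
  Position 8: 'm'
  Position 7: 'a'
  Position 6: 'a'
  Position 5: 'n'
  Position 4: 'o'
  Position 3: 'e'
  Position 2: 'j'
  Position 1: 'k'
  Position 0: 'b'
Reversed: maanoejkb

maanoejkb


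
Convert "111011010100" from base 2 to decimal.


Input: "111011010100" in base 2
Positional expansion:
  Digit '1' (value 1) x 2^11 = 2048
  Digit '1' (value 1) x 2^10 = 1024
  Digit '1' (value 1) x 2^9 = 512
  Digit '0' (value 0) x 2^8 = 0
  Digit '1' (value 1) x 2^7 = 128
  Digit '1' (value 1) x 2^6 = 64
  Digit '0' (value 0) x 2^5 = 0
  Digit '1' (value 1) x 2^4 = 16
  Digit '0' (value 0) x 2^3 = 0
  Digit '1' (value 1) x 2^2 = 4
  Digit '0' (value 0) x 2^1 = 0
  Digit '0' (value 0) x 2^0 = 0
Sum = 3796

3796


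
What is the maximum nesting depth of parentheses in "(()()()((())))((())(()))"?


Input: "(()()()((())))((())(()))"
Tracking depth:
  Position 0 '(': depth becomes 1
  Position 1 '(': depth becomes 2
  Position 2 ')': depth becomes 1
  Position 3 '(': depth becomes 2
  Position 4 ')': depth becomes 1
  Position 5 '(': depth becomes 2
  Position 6 ')': depth becomes 1
  Position 7 '(': depth becomes 2
  Position 8 '(': depth becomes 3
  Position 9 '(': depth becomes 4
  Position 10 ')': depth becomes 3
  Position 11 ')': depth becomes 2
  Position 12 ')': depth becomes 1
  Position 13 ')': depth becomes 0
  Position 14 '(': depth becomes 1
  Position 15 '(': depth becomes 2
  Position 16 '(': depth becomes 3
  Position 17 ')': depth becomes 2
  Position 18 ')': depth becomes 1
  Position 19 '(': depth becomes 2
  Position 20 '(': depth becomes 3
  Position 21 ')': depth becomes 2
  Position 22 ')': depth becomes 1
  Position 23 ')': depth becomes 0
Maximum depth reached: 4

4


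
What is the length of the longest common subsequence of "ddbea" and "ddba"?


LCS of "ddbea" and "ddba"
DP table:
           d    d    b    a
      0    0    0    0    0
  d   0    1    1    1    1
  d   0    1    2    2    2
  b   0    1    2    3    3
  e   0    1    2    3    3
  a   0    1    2    3    4
LCS length = dp[5][4] = 4

4


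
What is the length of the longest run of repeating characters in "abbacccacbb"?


Input: "abbacccacbb"
Scanning for longest run:
  Position 1 ('b'): new char, reset run to 1
  Position 2 ('b'): continues run of 'b', length=2
  Position 3 ('a'): new char, reset run to 1
  Position 4 ('c'): new char, reset run to 1
  Position 5 ('c'): continues run of 'c', length=2
  Position 6 ('c'): continues run of 'c', length=3
  Position 7 ('a'): new char, reset run to 1
  Position 8 ('c'): new char, reset run to 1
  Position 9 ('b'): new char, reset run to 1
  Position 10 ('b'): continues run of 'b', length=2
Longest run: 'c' with length 3

3


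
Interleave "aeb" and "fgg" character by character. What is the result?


Interleaving "aeb" and "fgg":
  Position 0: 'a' from first, 'f' from second => "af"
  Position 1: 'e' from first, 'g' from second => "eg"
  Position 2: 'b' from first, 'g' from second => "bg"
Result: afegbg

afegbg


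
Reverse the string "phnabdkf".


Input: phnabdkf
Reading characters right to left:
  Position 7: 'f'
  Position 6: 'k'
  Position 5: 'd'
  Position 4: 'b'
  Position 3: 'a'
  Position 2: 'n'
  Position 1: 'h'
  Position 0: 'p'
Reversed: fkdbanhp

fkdbanhp


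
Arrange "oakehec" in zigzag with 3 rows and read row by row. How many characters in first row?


Zigzag "oakehec" into 3 rows:
Placing characters:
  'o' => row 0
  'a' => row 1
  'k' => row 2
  'e' => row 1
  'h' => row 0
  'e' => row 1
  'c' => row 2
Rows:
  Row 0: "oh"
  Row 1: "aee"
  Row 2: "kc"
First row length: 2

2


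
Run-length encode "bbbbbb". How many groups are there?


Input: bbbbbb
Scanning for consecutive runs:
  Group 1: 'b' x 6 (positions 0-5)
Total groups: 1

1


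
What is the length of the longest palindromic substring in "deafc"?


Input: "deafc"
Checking substrings for palindromes:
  No multi-char palindromic substrings found
Longest palindromic substring: "d" with length 1

1


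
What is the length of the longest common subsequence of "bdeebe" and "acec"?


LCS of "bdeebe" and "acec"
DP table:
           a    c    e    c
      0    0    0    0    0
  b   0    0    0    0    0
  d   0    0    0    0    0
  e   0    0    0    1    1
  e   0    0    0    1    1
  b   0    0    0    1    1
  e   0    0    0    1    1
LCS length = dp[6][4] = 1

1


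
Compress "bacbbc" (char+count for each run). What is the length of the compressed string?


Input: bacbbc
Runs:
  'b' x 1 => "b1"
  'a' x 1 => "a1"
  'c' x 1 => "c1"
  'b' x 2 => "b2"
  'c' x 1 => "c1"
Compressed: "b1a1c1b2c1"
Compressed length: 10

10


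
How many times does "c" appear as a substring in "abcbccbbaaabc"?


Searching for "c" in "abcbccbbaaabc"
Scanning each position:
  Position 0: "a" => no
  Position 1: "b" => no
  Position 2: "c" => MATCH
  Position 3: "b" => no
  Position 4: "c" => MATCH
  Position 5: "c" => MATCH
  Position 6: "b" => no
  Position 7: "b" => no
  Position 8: "a" => no
  Position 9: "a" => no
  Position 10: "a" => no
  Position 11: "b" => no
  Position 12: "c" => MATCH
Total occurrences: 4

4


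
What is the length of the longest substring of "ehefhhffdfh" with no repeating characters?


Input: "ehefhhffdfh"
Sliding window (track last position of each char):
  Position 0 ('e'): window [0,0] length 1 -- new best
  Position 1 ('h'): window [0,1] length 2 -- new best
  Position 2 ('e'): repeat (last at 0), move window start to 1
  Position 2 ('e'): window [1,2] length 2
  Position 3 ('f'): window [1,3] length 3 -- new best
  Position 4 ('h'): repeat (last at 1), move window start to 2
  Position 4 ('h'): window [2,4] length 3
  Position 5 ('h'): repeat (last at 4), move window start to 5
  Position 5 ('h'): window [5,5] length 1
  Position 6 ('f'): window [5,6] length 2
  Position 7 ('f'): repeat (last at 6), move window start to 7
  Position 7 ('f'): window [7,7] length 1
  Position 8 ('d'): window [7,8] length 2
  Position 9 ('f'): repeat (last at 7), move window start to 8
  Position 9 ('f'): window [8,9] length 2
  Position 10 ('h'): window [8,10] length 3
Longest substring with no repeats: "hef" with length 3

3


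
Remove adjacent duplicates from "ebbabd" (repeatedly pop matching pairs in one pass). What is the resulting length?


Input: ebbabd
Stack-based adjacent duplicate removal:
  Read 'e': push. Stack: e
  Read 'b': push. Stack: eb
  Read 'b': matches stack top 'b' => pop. Stack: e
  Read 'a': push. Stack: ea
  Read 'b': push. Stack: eab
  Read 'd': push. Stack: eabd
Final stack: "eabd" (length 4)

4


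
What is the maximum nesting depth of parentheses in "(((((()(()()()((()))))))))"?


Input: "(((((()(()()()((()))))))))"
Tracking depth:
  Position 0 '(': depth becomes 1
  Position 1 '(': depth becomes 2
  Position 2 '(': depth becomes 3
  Position 3 '(': depth becomes 4
  Position 4 '(': depth becomes 5
  Position 5 '(': depth becomes 6
  Position 6 ')': depth becomes 5
  Position 7 '(': depth becomes 6
  Position 8 '(': depth becomes 7
  Position 9 ')': depth becomes 6
  Position 10 '(': depth becomes 7
  Position 11 ')': depth becomes 6
  Position 12 '(': depth becomes 7
  Position 13 ')': depth becomes 6
  Position 14 '(': depth becomes 7
  Position 15 '(': depth becomes 8
  Position 16 '(': depth becomes 9
  Position 17 ')': depth becomes 8
  Position 18 ')': depth becomes 7
  Position 19 ')': depth becomes 6
  Position 20 ')': depth becomes 5
  Position 21 ')': depth becomes 4
  Position 22 ')': depth becomes 3
  Position 23 ')': depth becomes 2
  Position 24 ')': depth becomes 1
  Position 25 ')': depth becomes 0
Maximum depth reached: 9

9


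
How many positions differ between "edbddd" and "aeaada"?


Comparing "edbddd" and "aeaada" position by position:
  Position 0: 'e' vs 'a' => DIFFER
  Position 1: 'd' vs 'e' => DIFFER
  Position 2: 'b' vs 'a' => DIFFER
  Position 3: 'd' vs 'a' => DIFFER
  Position 4: 'd' vs 'd' => same
  Position 5: 'd' vs 'a' => DIFFER
Positions that differ: 5

5


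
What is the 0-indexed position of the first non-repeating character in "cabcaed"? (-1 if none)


Input: cabcaed
Character frequencies:
  'a': 2
  'b': 1
  'c': 2
  'd': 1
  'e': 1
Scanning left to right for freq == 1:
  Position 0 ('c'): freq=2, skip
  Position 1 ('a'): freq=2, skip
  Position 2 ('b'): unique! => answer = 2

2


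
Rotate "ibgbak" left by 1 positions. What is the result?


Input: "ibgbak", rotate left by 1
First 1 characters: "i"
Remaining characters: "bgbak"
Concatenate remaining + first: "bgbak" + "i" = "bgbaki"

bgbaki


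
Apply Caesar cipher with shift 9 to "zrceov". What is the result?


Caesar cipher: shift "zrceov" by 9
  'z' (pos 25) + 9 = pos 8 = 'i'
  'r' (pos 17) + 9 = pos 0 = 'a'
  'c' (pos 2) + 9 = pos 11 = 'l'
  'e' (pos 4) + 9 = pos 13 = 'n'
  'o' (pos 14) + 9 = pos 23 = 'x'
  'v' (pos 21) + 9 = pos 4 = 'e'
Result: ialnxe

ialnxe


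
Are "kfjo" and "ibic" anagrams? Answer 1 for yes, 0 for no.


Strings: "kfjo", "ibic"
Sorted first:  fjko
Sorted second: bcii
Differ at position 0: 'f' vs 'b' => not anagrams

0


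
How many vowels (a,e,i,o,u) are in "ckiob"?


Input: ckiob
Checking each character:
  'c' at position 0: consonant
  'k' at position 1: consonant
  'i' at position 2: vowel (running total: 1)
  'o' at position 3: vowel (running total: 2)
  'b' at position 4: consonant
Total vowels: 2

2


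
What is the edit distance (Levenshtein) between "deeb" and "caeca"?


Computing edit distance: "deeb" -> "caeca"
DP table:
           c    a    e    c    a
      0    1    2    3    4    5
  d   1    1    2    3    4    5
  e   2    2    2    2    3    4
  e   3    3    3    2    3    4
  b   4    4    4    3    3    4
Edit distance = dp[4][5] = 4

4


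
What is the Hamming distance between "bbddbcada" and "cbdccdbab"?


Comparing "bbddbcada" and "cbdccdbab" position by position:
  Position 0: 'b' vs 'c' => differ
  Position 1: 'b' vs 'b' => same
  Position 2: 'd' vs 'd' => same
  Position 3: 'd' vs 'c' => differ
  Position 4: 'b' vs 'c' => differ
  Position 5: 'c' vs 'd' => differ
  Position 6: 'a' vs 'b' => differ
  Position 7: 'd' vs 'a' => differ
  Position 8: 'a' vs 'b' => differ
Total differences (Hamming distance): 7

7


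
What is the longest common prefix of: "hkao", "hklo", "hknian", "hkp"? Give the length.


Words: hkao, hklo, hknian, hkp
  Position 0: all 'h' => match
  Position 1: all 'k' => match
  Position 2: ('a', 'l', 'n', 'p') => mismatch, stop
LCP = "hk" (length 2)

2


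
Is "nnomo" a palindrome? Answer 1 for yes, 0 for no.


Input: nnomo
Reversed: omonn
  Compare pos 0 ('n') with pos 4 ('o'): MISMATCH
  Compare pos 1 ('n') with pos 3 ('m'): MISMATCH
Result: not a palindrome

0


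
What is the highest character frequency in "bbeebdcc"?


Input: bbeebdcc
Character counts:
  'b': 3
  'c': 2
  'd': 1
  'e': 2
Maximum frequency: 3

3


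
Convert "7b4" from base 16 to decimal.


Input: "7b4" in base 16
Positional expansion:
  Digit '7' (value 7) x 16^2 = 1792
  Digit 'b' (value 11) x 16^1 = 176
  Digit '4' (value 4) x 16^0 = 4
Sum = 1972

1972


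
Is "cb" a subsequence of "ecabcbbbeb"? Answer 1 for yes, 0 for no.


Check if "cb" is a subsequence of "ecabcbbbeb"
Greedy scan:
  Position 0 ('e'): no match needed
  Position 1 ('c'): matches sub[0] = 'c'
  Position 2 ('a'): no match needed
  Position 3 ('b'): matches sub[1] = 'b'
  Position 4 ('c'): no match needed
  Position 5 ('b'): no match needed
  Position 6 ('b'): no match needed
  Position 7 ('b'): no match needed
  Position 8 ('e'): no match needed
  Position 9 ('b'): no match needed
All 2 characters matched => is a subsequence

1


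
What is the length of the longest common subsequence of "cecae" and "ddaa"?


LCS of "cecae" and "ddaa"
DP table:
           d    d    a    a
      0    0    0    0    0
  c   0    0    0    0    0
  e   0    0    0    0    0
  c   0    0    0    0    0
  a   0    0    0    1    1
  e   0    0    0    1    1
LCS length = dp[5][4] = 1

1


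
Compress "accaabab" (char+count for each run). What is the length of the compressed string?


Input: accaabab
Runs:
  'a' x 1 => "a1"
  'c' x 2 => "c2"
  'a' x 2 => "a2"
  'b' x 1 => "b1"
  'a' x 1 => "a1"
  'b' x 1 => "b1"
Compressed: "a1c2a2b1a1b1"
Compressed length: 12

12


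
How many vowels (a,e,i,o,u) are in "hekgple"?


Input: hekgple
Checking each character:
  'h' at position 0: consonant
  'e' at position 1: vowel (running total: 1)
  'k' at position 2: consonant
  'g' at position 3: consonant
  'p' at position 4: consonant
  'l' at position 5: consonant
  'e' at position 6: vowel (running total: 2)
Total vowels: 2

2


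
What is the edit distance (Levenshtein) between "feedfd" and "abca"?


Computing edit distance: "feedfd" -> "abca"
DP table:
           a    b    c    a
      0    1    2    3    4
  f   1    1    2    3    4
  e   2    2    2    3    4
  e   3    3    3    3    4
  d   4    4    4    4    4
  f   5    5    5    5    5
  d   6    6    6    6    6
Edit distance = dp[6][4] = 6

6


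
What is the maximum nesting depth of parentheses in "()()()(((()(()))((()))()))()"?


Input: "()()()(((()(()))((()))()))()"
Tracking depth:
  Position 0 '(': depth becomes 1
  Position 1 ')': depth becomes 0
  Position 2 '(': depth becomes 1
  Position 3 ')': depth becomes 0
  Position 4 '(': depth becomes 1
  Position 5 ')': depth becomes 0
  Position 6 '(': depth becomes 1
  Position 7 '(': depth becomes 2
  Position 8 '(': depth becomes 3
  Position 9 '(': depth becomes 4
  Position 10 ')': depth becomes 3
  Position 11 '(': depth becomes 4
  Position 12 '(': depth becomes 5
  Position 13 ')': depth becomes 4
  Position 14 ')': depth becomes 3
  Position 15 ')': depth becomes 2
  Position 16 '(': depth becomes 3
  Position 17 '(': depth becomes 4
  Position 18 '(': depth becomes 5
  Position 19 ')': depth becomes 4
  Position 20 ')': depth becomes 3
  Position 21 ')': depth becomes 2
  Position 22 '(': depth becomes 3
  Position 23 ')': depth becomes 2
  Position 24 ')': depth becomes 1
  Position 25 ')': depth becomes 0
  Position 26 '(': depth becomes 1
  Position 27 ')': depth becomes 0
Maximum depth reached: 5

5


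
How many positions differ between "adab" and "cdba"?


Comparing "adab" and "cdba" position by position:
  Position 0: 'a' vs 'c' => DIFFER
  Position 1: 'd' vs 'd' => same
  Position 2: 'a' vs 'b' => DIFFER
  Position 3: 'b' vs 'a' => DIFFER
Positions that differ: 3

3


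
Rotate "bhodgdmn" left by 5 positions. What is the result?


Input: "bhodgdmn", rotate left by 5
First 5 characters: "bhodg"
Remaining characters: "dmn"
Concatenate remaining + first: "dmn" + "bhodg" = "dmnbhodg"

dmnbhodg


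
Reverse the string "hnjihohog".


Input: hnjihohog
Reading characters right to left:
  Position 8: 'g'
  Position 7: 'o'
  Position 6: 'h'
  Position 5: 'o'
  Position 4: 'h'
  Position 3: 'i'
  Position 2: 'j'
  Position 1: 'n'
  Position 0: 'h'
Reversed: gohohijnh

gohohijnh


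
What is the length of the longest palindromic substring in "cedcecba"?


Input: "cedcecba"
Checking substrings for palindromes:
  [3:6] "cec" (len 3) => palindrome
Longest palindromic substring: "cec" with length 3

3


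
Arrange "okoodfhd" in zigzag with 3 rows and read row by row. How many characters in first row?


Zigzag "okoodfhd" into 3 rows:
Placing characters:
  'o' => row 0
  'k' => row 1
  'o' => row 2
  'o' => row 1
  'd' => row 0
  'f' => row 1
  'h' => row 2
  'd' => row 1
Rows:
  Row 0: "od"
  Row 1: "kofd"
  Row 2: "oh"
First row length: 2

2


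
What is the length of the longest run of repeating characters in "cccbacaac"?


Input: "cccbacaac"
Scanning for longest run:
  Position 1 ('c'): continues run of 'c', length=2
  Position 2 ('c'): continues run of 'c', length=3
  Position 3 ('b'): new char, reset run to 1
  Position 4 ('a'): new char, reset run to 1
  Position 5 ('c'): new char, reset run to 1
  Position 6 ('a'): new char, reset run to 1
  Position 7 ('a'): continues run of 'a', length=2
  Position 8 ('c'): new char, reset run to 1
Longest run: 'c' with length 3

3


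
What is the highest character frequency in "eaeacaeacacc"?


Input: eaeacaeacacc
Character counts:
  'a': 5
  'c': 4
  'e': 3
Maximum frequency: 5

5


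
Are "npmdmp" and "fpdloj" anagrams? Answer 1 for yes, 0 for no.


Strings: "npmdmp", "fpdloj"
Sorted first:  dmmnpp
Sorted second: dfjlop
Differ at position 1: 'm' vs 'f' => not anagrams

0


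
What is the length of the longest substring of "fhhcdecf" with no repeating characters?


Input: "fhhcdecf"
Sliding window (track last position of each char):
  Position 0 ('f'): window [0,0] length 1 -- new best
  Position 1 ('h'): window [0,1] length 2 -- new best
  Position 2 ('h'): repeat (last at 1), move window start to 2
  Position 2 ('h'): window [2,2] length 1
  Position 3 ('c'): window [2,3] length 2
  Position 4 ('d'): window [2,4] length 3 -- new best
  Position 5 ('e'): window [2,5] length 4 -- new best
  Position 6 ('c'): repeat (last at 3), move window start to 4
  Position 6 ('c'): window [4,6] length 3
  Position 7 ('f'): window [4,7] length 4
Longest substring with no repeats: "hcde" with length 4

4


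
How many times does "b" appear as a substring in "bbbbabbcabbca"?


Searching for "b" in "bbbbabbcabbca"
Scanning each position:
  Position 0: "b" => MATCH
  Position 1: "b" => MATCH
  Position 2: "b" => MATCH
  Position 3: "b" => MATCH
  Position 4: "a" => no
  Position 5: "b" => MATCH
  Position 6: "b" => MATCH
  Position 7: "c" => no
  Position 8: "a" => no
  Position 9: "b" => MATCH
  Position 10: "b" => MATCH
  Position 11: "c" => no
  Position 12: "a" => no
Total occurrences: 8

8


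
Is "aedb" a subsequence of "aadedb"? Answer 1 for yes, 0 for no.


Check if "aedb" is a subsequence of "aadedb"
Greedy scan:
  Position 0 ('a'): matches sub[0] = 'a'
  Position 1 ('a'): no match needed
  Position 2 ('d'): no match needed
  Position 3 ('e'): matches sub[1] = 'e'
  Position 4 ('d'): matches sub[2] = 'd'
  Position 5 ('b'): matches sub[3] = 'b'
All 4 characters matched => is a subsequence

1


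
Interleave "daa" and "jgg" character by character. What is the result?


Interleaving "daa" and "jgg":
  Position 0: 'd' from first, 'j' from second => "dj"
  Position 1: 'a' from first, 'g' from second => "ag"
  Position 2: 'a' from first, 'g' from second => "ag"
Result: djagag

djagag


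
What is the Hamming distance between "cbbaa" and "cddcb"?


Comparing "cbbaa" and "cddcb" position by position:
  Position 0: 'c' vs 'c' => same
  Position 1: 'b' vs 'd' => differ
  Position 2: 'b' vs 'd' => differ
  Position 3: 'a' vs 'c' => differ
  Position 4: 'a' vs 'b' => differ
Total differences (Hamming distance): 4

4


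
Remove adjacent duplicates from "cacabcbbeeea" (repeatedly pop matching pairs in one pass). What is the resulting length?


Input: cacabcbbeeea
Stack-based adjacent duplicate removal:
  Read 'c': push. Stack: c
  Read 'a': push. Stack: ca
  Read 'c': push. Stack: cac
  Read 'a': push. Stack: caca
  Read 'b': push. Stack: cacab
  Read 'c': push. Stack: cacabc
  Read 'b': push. Stack: cacabcb
  Read 'b': matches stack top 'b' => pop. Stack: cacabc
  Read 'e': push. Stack: cacabce
  Read 'e': matches stack top 'e' => pop. Stack: cacabc
  Read 'e': push. Stack: cacabce
  Read 'a': push. Stack: cacabcea
Final stack: "cacabcea" (length 8)

8


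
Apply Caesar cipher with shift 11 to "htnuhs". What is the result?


Caesar cipher: shift "htnuhs" by 11
  'h' (pos 7) + 11 = pos 18 = 's'
  't' (pos 19) + 11 = pos 4 = 'e'
  'n' (pos 13) + 11 = pos 24 = 'y'
  'u' (pos 20) + 11 = pos 5 = 'f'
  'h' (pos 7) + 11 = pos 18 = 's'
  's' (pos 18) + 11 = pos 3 = 'd'
Result: seyfsd

seyfsd


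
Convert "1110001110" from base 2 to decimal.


Input: "1110001110" in base 2
Positional expansion:
  Digit '1' (value 1) x 2^9 = 512
  Digit '1' (value 1) x 2^8 = 256
  Digit '1' (value 1) x 2^7 = 128
  Digit '0' (value 0) x 2^6 = 0
  Digit '0' (value 0) x 2^5 = 0
  Digit '0' (value 0) x 2^4 = 0
  Digit '1' (value 1) x 2^3 = 8
  Digit '1' (value 1) x 2^2 = 4
  Digit '1' (value 1) x 2^1 = 2
  Digit '0' (value 0) x 2^0 = 0
Sum = 910

910


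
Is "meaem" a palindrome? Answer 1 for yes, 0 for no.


Input: meaem
Reversed: meaem
  Compare pos 0 ('m') with pos 4 ('m'): match
  Compare pos 1 ('e') with pos 3 ('e'): match
Result: palindrome

1


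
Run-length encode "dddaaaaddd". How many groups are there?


Input: dddaaaaddd
Scanning for consecutive runs:
  Group 1: 'd' x 3 (positions 0-2)
  Group 2: 'a' x 4 (positions 3-6)
  Group 3: 'd' x 3 (positions 7-9)
Total groups: 3

3


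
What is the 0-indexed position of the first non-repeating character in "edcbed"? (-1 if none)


Input: edcbed
Character frequencies:
  'b': 1
  'c': 1
  'd': 2
  'e': 2
Scanning left to right for freq == 1:
  Position 0 ('e'): freq=2, skip
  Position 1 ('d'): freq=2, skip
  Position 2 ('c'): unique! => answer = 2

2


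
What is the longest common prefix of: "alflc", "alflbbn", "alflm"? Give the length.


Words: alflc, alflbbn, alflm
  Position 0: all 'a' => match
  Position 1: all 'l' => match
  Position 2: all 'f' => match
  Position 3: all 'l' => match
  Position 4: ('c', 'b', 'm') => mismatch, stop
LCP = "alfl" (length 4)

4


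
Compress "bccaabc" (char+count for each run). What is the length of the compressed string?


Input: bccaabc
Runs:
  'b' x 1 => "b1"
  'c' x 2 => "c2"
  'a' x 2 => "a2"
  'b' x 1 => "b1"
  'c' x 1 => "c1"
Compressed: "b1c2a2b1c1"
Compressed length: 10

10


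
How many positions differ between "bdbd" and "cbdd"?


Comparing "bdbd" and "cbdd" position by position:
  Position 0: 'b' vs 'c' => DIFFER
  Position 1: 'd' vs 'b' => DIFFER
  Position 2: 'b' vs 'd' => DIFFER
  Position 3: 'd' vs 'd' => same
Positions that differ: 3

3


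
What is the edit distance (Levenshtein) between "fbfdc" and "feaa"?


Computing edit distance: "fbfdc" -> "feaa"
DP table:
           f    e    a    a
      0    1    2    3    4
  f   1    0    1    2    3
  b   2    1    1    2    3
  f   3    2    2    2    3
  d   4    3    3    3    3
  c   5    4    4    4    4
Edit distance = dp[5][4] = 4

4


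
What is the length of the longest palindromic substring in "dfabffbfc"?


Input: "dfabffbfc"
Checking substrings for palindromes:
  [3:7] "bffb" (len 4) => palindrome
  [5:8] "fbf" (len 3) => palindrome
  [4:6] "ff" (len 2) => palindrome
Longest palindromic substring: "bffb" with length 4

4


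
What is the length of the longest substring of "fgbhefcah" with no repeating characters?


Input: "fgbhefcah"
Sliding window (track last position of each char):
  Position 0 ('f'): window [0,0] length 1 -- new best
  Position 1 ('g'): window [0,1] length 2 -- new best
  Position 2 ('b'): window [0,2] length 3 -- new best
  Position 3 ('h'): window [0,3] length 4 -- new best
  Position 4 ('e'): window [0,4] length 5 -- new best
  Position 5 ('f'): repeat (last at 0), move window start to 1
  Position 5 ('f'): window [1,5] length 5
  Position 6 ('c'): window [1,6] length 6 -- new best
  Position 7 ('a'): window [1,7] length 7 -- new best
  Position 8 ('h'): repeat (last at 3), move window start to 4
  Position 8 ('h'): window [4,8] length 5
Longest substring with no repeats: "gbhefca" with length 7

7


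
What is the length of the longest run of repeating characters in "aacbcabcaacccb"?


Input: "aacbcabcaacccb"
Scanning for longest run:
  Position 1 ('a'): continues run of 'a', length=2
  Position 2 ('c'): new char, reset run to 1
  Position 3 ('b'): new char, reset run to 1
  Position 4 ('c'): new char, reset run to 1
  Position 5 ('a'): new char, reset run to 1
  Position 6 ('b'): new char, reset run to 1
  Position 7 ('c'): new char, reset run to 1
  Position 8 ('a'): new char, reset run to 1
  Position 9 ('a'): continues run of 'a', length=2
  Position 10 ('c'): new char, reset run to 1
  Position 11 ('c'): continues run of 'c', length=2
  Position 12 ('c'): continues run of 'c', length=3
  Position 13 ('b'): new char, reset run to 1
Longest run: 'c' with length 3

3


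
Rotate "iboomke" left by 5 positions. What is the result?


Input: "iboomke", rotate left by 5
First 5 characters: "iboom"
Remaining characters: "ke"
Concatenate remaining + first: "ke" + "iboom" = "keiboom"

keiboom


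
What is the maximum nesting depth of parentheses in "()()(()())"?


Input: "()()(()())"
Tracking depth:
  Position 0 '(': depth becomes 1
  Position 1 ')': depth becomes 0
  Position 2 '(': depth becomes 1
  Position 3 ')': depth becomes 0
  Position 4 '(': depth becomes 1
  Position 5 '(': depth becomes 2
  Position 6 ')': depth becomes 1
  Position 7 '(': depth becomes 2
  Position 8 ')': depth becomes 1
  Position 9 ')': depth becomes 0
Maximum depth reached: 2

2


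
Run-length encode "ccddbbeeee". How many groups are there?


Input: ccddbbeeee
Scanning for consecutive runs:
  Group 1: 'c' x 2 (positions 0-1)
  Group 2: 'd' x 2 (positions 2-3)
  Group 3: 'b' x 2 (positions 4-5)
  Group 4: 'e' x 4 (positions 6-9)
Total groups: 4

4


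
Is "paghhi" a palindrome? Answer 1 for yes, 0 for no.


Input: paghhi
Reversed: ihhgap
  Compare pos 0 ('p') with pos 5 ('i'): MISMATCH
  Compare pos 1 ('a') with pos 4 ('h'): MISMATCH
  Compare pos 2 ('g') with pos 3 ('h'): MISMATCH
Result: not a palindrome

0


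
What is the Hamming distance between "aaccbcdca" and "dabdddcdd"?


Comparing "aaccbcdca" and "dabdddcdd" position by position:
  Position 0: 'a' vs 'd' => differ
  Position 1: 'a' vs 'a' => same
  Position 2: 'c' vs 'b' => differ
  Position 3: 'c' vs 'd' => differ
  Position 4: 'b' vs 'd' => differ
  Position 5: 'c' vs 'd' => differ
  Position 6: 'd' vs 'c' => differ
  Position 7: 'c' vs 'd' => differ
  Position 8: 'a' vs 'd' => differ
Total differences (Hamming distance): 8

8


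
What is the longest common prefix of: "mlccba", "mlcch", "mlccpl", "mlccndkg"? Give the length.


Words: mlccba, mlcch, mlccpl, mlccndkg
  Position 0: all 'm' => match
  Position 1: all 'l' => match
  Position 2: all 'c' => match
  Position 3: all 'c' => match
  Position 4: ('b', 'h', 'p', 'n') => mismatch, stop
LCP = "mlcc" (length 4)

4


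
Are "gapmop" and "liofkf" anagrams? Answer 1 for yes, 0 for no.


Strings: "gapmop", "liofkf"
Sorted first:  agmopp
Sorted second: ffiklo
Differ at position 0: 'a' vs 'f' => not anagrams

0


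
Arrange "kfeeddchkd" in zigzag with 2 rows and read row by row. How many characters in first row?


Zigzag "kfeeddchkd" into 2 rows:
Placing characters:
  'k' => row 0
  'f' => row 1
  'e' => row 0
  'e' => row 1
  'd' => row 0
  'd' => row 1
  'c' => row 0
  'h' => row 1
  'k' => row 0
  'd' => row 1
Rows:
  Row 0: "kedck"
  Row 1: "fedhd"
First row length: 5

5


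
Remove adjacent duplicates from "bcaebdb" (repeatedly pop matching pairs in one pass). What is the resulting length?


Input: bcaebdb
Stack-based adjacent duplicate removal:
  Read 'b': push. Stack: b
  Read 'c': push. Stack: bc
  Read 'a': push. Stack: bca
  Read 'e': push. Stack: bcae
  Read 'b': push. Stack: bcaeb
  Read 'd': push. Stack: bcaebd
  Read 'b': push. Stack: bcaebdb
Final stack: "bcaebdb" (length 7)

7


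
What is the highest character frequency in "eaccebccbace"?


Input: eaccebccbace
Character counts:
  'a': 2
  'b': 2
  'c': 5
  'e': 3
Maximum frequency: 5

5


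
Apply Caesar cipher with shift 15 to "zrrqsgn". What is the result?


Caesar cipher: shift "zrrqsgn" by 15
  'z' (pos 25) + 15 = pos 14 = 'o'
  'r' (pos 17) + 15 = pos 6 = 'g'
  'r' (pos 17) + 15 = pos 6 = 'g'
  'q' (pos 16) + 15 = pos 5 = 'f'
  's' (pos 18) + 15 = pos 7 = 'h'
  'g' (pos 6) + 15 = pos 21 = 'v'
  'n' (pos 13) + 15 = pos 2 = 'c'
Result: oggfhvc

oggfhvc


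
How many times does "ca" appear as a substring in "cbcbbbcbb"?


Searching for "ca" in "cbcbbbcbb"
Scanning each position:
  Position 0: "cb" => no
  Position 1: "bc" => no
  Position 2: "cb" => no
  Position 3: "bb" => no
  Position 4: "bb" => no
  Position 5: "bc" => no
  Position 6: "cb" => no
  Position 7: "bb" => no
Total occurrences: 0

0


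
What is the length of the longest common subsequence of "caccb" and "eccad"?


LCS of "caccb" and "eccad"
DP table:
           e    c    c    a    d
      0    0    0    0    0    0
  c   0    0    1    1    1    1
  a   0    0    1    1    2    2
  c   0    0    1    2    2    2
  c   0    0    1    2    2    2
  b   0    0    1    2    2    2
LCS length = dp[5][5] = 2

2


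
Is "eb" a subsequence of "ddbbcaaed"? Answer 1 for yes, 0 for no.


Check if "eb" is a subsequence of "ddbbcaaed"
Greedy scan:
  Position 0 ('d'): no match needed
  Position 1 ('d'): no match needed
  Position 2 ('b'): no match needed
  Position 3 ('b'): no match needed
  Position 4 ('c'): no match needed
  Position 5 ('a'): no match needed
  Position 6 ('a'): no match needed
  Position 7 ('e'): matches sub[0] = 'e'
  Position 8 ('d'): no match needed
Only matched 1/2 characters => not a subsequence

0


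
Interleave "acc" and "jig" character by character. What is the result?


Interleaving "acc" and "jig":
  Position 0: 'a' from first, 'j' from second => "aj"
  Position 1: 'c' from first, 'i' from second => "ci"
  Position 2: 'c' from first, 'g' from second => "cg"
Result: ajcicg

ajcicg


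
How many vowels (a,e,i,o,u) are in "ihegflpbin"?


Input: ihegflpbin
Checking each character:
  'i' at position 0: vowel (running total: 1)
  'h' at position 1: consonant
  'e' at position 2: vowel (running total: 2)
  'g' at position 3: consonant
  'f' at position 4: consonant
  'l' at position 5: consonant
  'p' at position 6: consonant
  'b' at position 7: consonant
  'i' at position 8: vowel (running total: 3)
  'n' at position 9: consonant
Total vowels: 3

3


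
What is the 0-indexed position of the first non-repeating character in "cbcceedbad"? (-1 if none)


Input: cbcceedbad
Character frequencies:
  'a': 1
  'b': 2
  'c': 3
  'd': 2
  'e': 2
Scanning left to right for freq == 1:
  Position 0 ('c'): freq=3, skip
  Position 1 ('b'): freq=2, skip
  Position 2 ('c'): freq=3, skip
  Position 3 ('c'): freq=3, skip
  Position 4 ('e'): freq=2, skip
  Position 5 ('e'): freq=2, skip
  Position 6 ('d'): freq=2, skip
  Position 7 ('b'): freq=2, skip
  Position 8 ('a'): unique! => answer = 8

8


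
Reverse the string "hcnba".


Input: hcnba
Reading characters right to left:
  Position 4: 'a'
  Position 3: 'b'
  Position 2: 'n'
  Position 1: 'c'
  Position 0: 'h'
Reversed: abnch

abnch


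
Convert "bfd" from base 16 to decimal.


Input: "bfd" in base 16
Positional expansion:
  Digit 'b' (value 11) x 16^2 = 2816
  Digit 'f' (value 15) x 16^1 = 240
  Digit 'd' (value 13) x 16^0 = 13
Sum = 3069

3069


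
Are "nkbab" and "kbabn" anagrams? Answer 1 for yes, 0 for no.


Strings: "nkbab", "kbabn"
Sorted first:  abbkn
Sorted second: abbkn
Sorted forms match => anagrams

1


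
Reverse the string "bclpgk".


Input: bclpgk
Reading characters right to left:
  Position 5: 'k'
  Position 4: 'g'
  Position 3: 'p'
  Position 2: 'l'
  Position 1: 'c'
  Position 0: 'b'
Reversed: kgplcb

kgplcb


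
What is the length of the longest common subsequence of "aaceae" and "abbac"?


LCS of "aaceae" and "abbac"
DP table:
           a    b    b    a    c
      0    0    0    0    0    0
  a   0    1    1    1    1    1
  a   0    1    1    1    2    2
  c   0    1    1    1    2    3
  e   0    1    1    1    2    3
  a   0    1    1    1    2    3
  e   0    1    1    1    2    3
LCS length = dp[6][5] = 3

3


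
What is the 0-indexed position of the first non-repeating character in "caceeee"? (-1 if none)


Input: caceeee
Character frequencies:
  'a': 1
  'c': 2
  'e': 4
Scanning left to right for freq == 1:
  Position 0 ('c'): freq=2, skip
  Position 1 ('a'): unique! => answer = 1

1


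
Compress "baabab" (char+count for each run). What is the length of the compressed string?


Input: baabab
Runs:
  'b' x 1 => "b1"
  'a' x 2 => "a2"
  'b' x 1 => "b1"
  'a' x 1 => "a1"
  'b' x 1 => "b1"
Compressed: "b1a2b1a1b1"
Compressed length: 10

10


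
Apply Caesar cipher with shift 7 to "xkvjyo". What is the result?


Caesar cipher: shift "xkvjyo" by 7
  'x' (pos 23) + 7 = pos 4 = 'e'
  'k' (pos 10) + 7 = pos 17 = 'r'
  'v' (pos 21) + 7 = pos 2 = 'c'
  'j' (pos 9) + 7 = pos 16 = 'q'
  'y' (pos 24) + 7 = pos 5 = 'f'
  'o' (pos 14) + 7 = pos 21 = 'v'
Result: ercqfv

ercqfv


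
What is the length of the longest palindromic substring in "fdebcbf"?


Input: "fdebcbf"
Checking substrings for palindromes:
  [3:6] "bcb" (len 3) => palindrome
Longest palindromic substring: "bcb" with length 3

3


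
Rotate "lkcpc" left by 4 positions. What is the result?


Input: "lkcpc", rotate left by 4
First 4 characters: "lkcp"
Remaining characters: "c"
Concatenate remaining + first: "c" + "lkcp" = "clkcp"

clkcp


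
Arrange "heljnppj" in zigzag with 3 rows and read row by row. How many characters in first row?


Zigzag "heljnppj" into 3 rows:
Placing characters:
  'h' => row 0
  'e' => row 1
  'l' => row 2
  'j' => row 1
  'n' => row 0
  'p' => row 1
  'p' => row 2
  'j' => row 1
Rows:
  Row 0: "hn"
  Row 1: "ejpj"
  Row 2: "lp"
First row length: 2

2


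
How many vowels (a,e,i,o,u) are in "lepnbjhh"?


Input: lepnbjhh
Checking each character:
  'l' at position 0: consonant
  'e' at position 1: vowel (running total: 1)
  'p' at position 2: consonant
  'n' at position 3: consonant
  'b' at position 4: consonant
  'j' at position 5: consonant
  'h' at position 6: consonant
  'h' at position 7: consonant
Total vowels: 1

1


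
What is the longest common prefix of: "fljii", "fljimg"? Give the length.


Words: fljii, fljimg
  Position 0: all 'f' => match
  Position 1: all 'l' => match
  Position 2: all 'j' => match
  Position 3: all 'i' => match
  Position 4: ('i', 'm') => mismatch, stop
LCP = "flji" (length 4)

4


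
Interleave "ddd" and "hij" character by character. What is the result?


Interleaving "ddd" and "hij":
  Position 0: 'd' from first, 'h' from second => "dh"
  Position 1: 'd' from first, 'i' from second => "di"
  Position 2: 'd' from first, 'j' from second => "dj"
Result: dhdidj

dhdidj


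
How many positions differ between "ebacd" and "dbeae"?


Comparing "ebacd" and "dbeae" position by position:
  Position 0: 'e' vs 'd' => DIFFER
  Position 1: 'b' vs 'b' => same
  Position 2: 'a' vs 'e' => DIFFER
  Position 3: 'c' vs 'a' => DIFFER
  Position 4: 'd' vs 'e' => DIFFER
Positions that differ: 4

4


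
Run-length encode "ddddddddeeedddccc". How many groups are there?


Input: ddddddddeeedddccc
Scanning for consecutive runs:
  Group 1: 'd' x 8 (positions 0-7)
  Group 2: 'e' x 3 (positions 8-10)
  Group 3: 'd' x 3 (positions 11-13)
  Group 4: 'c' x 3 (positions 14-16)
Total groups: 4

4


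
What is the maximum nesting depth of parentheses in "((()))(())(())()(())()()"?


Input: "((()))(())(())()(())()()"
Tracking depth:
  Position 0 '(': depth becomes 1
  Position 1 '(': depth becomes 2
  Position 2 '(': depth becomes 3
  Position 3 ')': depth becomes 2
  Position 4 ')': depth becomes 1
  Position 5 ')': depth becomes 0
  Position 6 '(': depth becomes 1
  Position 7 '(': depth becomes 2
  Position 8 ')': depth becomes 1
  Position 9 ')': depth becomes 0
  Position 10 '(': depth becomes 1
  Position 11 '(': depth becomes 2
  Position 12 ')': depth becomes 1
  Position 13 ')': depth becomes 0
  Position 14 '(': depth becomes 1
  Position 15 ')': depth becomes 0
  Position 16 '(': depth becomes 1
  Position 17 '(': depth becomes 2
  Position 18 ')': depth becomes 1
  Position 19 ')': depth becomes 0
  Position 20 '(': depth becomes 1
  Position 21 ')': depth becomes 0
  Position 22 '(': depth becomes 1
  Position 23 ')': depth becomes 0
Maximum depth reached: 3

3


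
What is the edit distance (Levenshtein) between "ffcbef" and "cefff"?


Computing edit distance: "ffcbef" -> "cefff"
DP table:
           c    e    f    f    f
      0    1    2    3    4    5
  f   1    1    2    2    3    4
  f   2    2    2    2    2    3
  c   3    2    3    3    3    3
  b   4    3    3    4    4    4
  e   5    4    3    4    5    5
  f   6    5    4    3    4    5
Edit distance = dp[6][5] = 5

5


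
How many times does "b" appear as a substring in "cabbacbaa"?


Searching for "b" in "cabbacbaa"
Scanning each position:
  Position 0: "c" => no
  Position 1: "a" => no
  Position 2: "b" => MATCH
  Position 3: "b" => MATCH
  Position 4: "a" => no
  Position 5: "c" => no
  Position 6: "b" => MATCH
  Position 7: "a" => no
  Position 8: "a" => no
Total occurrences: 3

3


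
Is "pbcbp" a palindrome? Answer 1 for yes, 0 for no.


Input: pbcbp
Reversed: pbcbp
  Compare pos 0 ('p') with pos 4 ('p'): match
  Compare pos 1 ('b') with pos 3 ('b'): match
Result: palindrome

1
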